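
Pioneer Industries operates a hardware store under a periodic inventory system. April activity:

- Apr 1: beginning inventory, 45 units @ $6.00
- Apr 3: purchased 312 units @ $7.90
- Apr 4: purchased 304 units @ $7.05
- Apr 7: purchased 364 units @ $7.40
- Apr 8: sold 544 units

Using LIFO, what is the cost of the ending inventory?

Apr 8, 544 sold [LIFO — newest first]: 364 @ $7.40 + 180 @ $7.05 = $3,962.60
Ending inventory: 45 @ $6.00 + 312 @ $7.90 + 124 @ $7.05 = $3,609.00

Ending inventory = $3,609.00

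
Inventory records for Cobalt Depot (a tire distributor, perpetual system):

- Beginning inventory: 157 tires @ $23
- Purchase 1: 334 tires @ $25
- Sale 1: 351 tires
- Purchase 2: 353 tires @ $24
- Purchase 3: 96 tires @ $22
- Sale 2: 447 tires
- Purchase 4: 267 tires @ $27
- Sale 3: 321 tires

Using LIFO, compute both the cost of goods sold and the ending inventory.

Sale 1 (351) [LIFO — newest first]: 334 @ $25 + 17 @ $23 = $8,741
Sale 2 (447) [LIFO — newest first]: 96 @ $22 + 351 @ $24 = $10,536
Sale 3 (321) [LIFO — newest first]: 267 @ $27 + 2 @ $24 + 52 @ $23 = $8,453
Total COGS = $8,741 + $10,536 + $8,453 = $27,730
Ending inventory: 88 @ $23 = $2,024

COGS = $27,730; ending inventory = $2,024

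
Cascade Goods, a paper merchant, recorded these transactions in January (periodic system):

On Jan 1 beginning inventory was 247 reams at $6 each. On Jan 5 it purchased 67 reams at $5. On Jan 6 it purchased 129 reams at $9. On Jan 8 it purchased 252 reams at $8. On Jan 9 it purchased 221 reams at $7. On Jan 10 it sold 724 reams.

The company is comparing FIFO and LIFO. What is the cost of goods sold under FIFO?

COGS = $5,197

FIFO COGS: 247 @ $6 + 67 @ $5 + 129 @ $9 + 252 @ $8 + 29 @ $7 = $5,197
LIFO COGS: 221 @ $7 + 252 @ $8 + 129 @ $9 + 67 @ $5 + 55 @ $6 = $5,389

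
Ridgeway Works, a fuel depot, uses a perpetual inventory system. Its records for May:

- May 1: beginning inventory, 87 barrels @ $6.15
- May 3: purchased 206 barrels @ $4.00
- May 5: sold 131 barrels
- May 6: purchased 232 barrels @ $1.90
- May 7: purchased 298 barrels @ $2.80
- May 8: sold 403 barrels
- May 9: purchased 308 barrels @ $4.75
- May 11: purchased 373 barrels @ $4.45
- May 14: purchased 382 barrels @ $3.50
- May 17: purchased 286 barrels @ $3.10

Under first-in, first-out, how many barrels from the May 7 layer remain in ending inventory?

May 5, 131 sold [FIFO — oldest first]: 87 @ $6.15 + 44 @ $4.00 = $711.05
May 8, 403 sold [FIFO — oldest first]: 162 @ $4.00 + 232 @ $1.90 + 9 @ $2.80 = $1,114.00
Total COGS = $711.05 + $1,114.00 = $1,825.05
Ending inventory: 289 @ $2.80 + 308 @ $4.75 + 373 @ $4.45 + 382 @ $3.50 + 286 @ $3.10 = $6,155.65
Check: goods available $7,980.70 = COGS $1,825.05 + ending $6,155.65

289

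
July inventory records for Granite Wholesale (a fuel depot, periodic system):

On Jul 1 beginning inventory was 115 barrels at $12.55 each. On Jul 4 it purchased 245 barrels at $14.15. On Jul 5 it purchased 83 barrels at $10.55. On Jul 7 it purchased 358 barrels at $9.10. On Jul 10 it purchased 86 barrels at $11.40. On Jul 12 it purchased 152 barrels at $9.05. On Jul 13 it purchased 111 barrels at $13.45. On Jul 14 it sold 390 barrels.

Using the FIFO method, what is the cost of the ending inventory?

Ending inventory = $7,665.90

Jul 14, 390 sold [FIFO — oldest first]: 115 @ $12.55 + 245 @ $14.15 + 30 @ $10.55 = $5,226.50
Ending inventory: 53 @ $10.55 + 358 @ $9.10 + 86 @ $11.40 + 152 @ $9.05 + 111 @ $13.45 = $7,665.90
Check: goods available $12,892.40 = COGS $5,226.50 + ending $7,665.90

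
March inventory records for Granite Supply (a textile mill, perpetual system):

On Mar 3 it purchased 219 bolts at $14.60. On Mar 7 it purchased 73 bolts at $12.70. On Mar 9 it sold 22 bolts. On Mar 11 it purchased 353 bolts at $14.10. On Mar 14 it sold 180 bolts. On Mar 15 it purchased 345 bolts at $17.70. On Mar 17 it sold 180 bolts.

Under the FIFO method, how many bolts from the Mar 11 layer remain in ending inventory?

263

Mar 9, 22 sold [FIFO — oldest first]: 22 @ $14.60 = $321.20
Mar 14, 180 sold [FIFO — oldest first]: 180 @ $14.60 = $2,628.00
Mar 17, 180 sold [FIFO — oldest first]: 17 @ $14.60 + 73 @ $12.70 + 90 @ $14.10 = $2,444.30
Total COGS = $321.20 + $2,628.00 + $2,444.30 = $5,393.50
Ending inventory: 263 @ $14.10 + 345 @ $17.70 = $9,814.80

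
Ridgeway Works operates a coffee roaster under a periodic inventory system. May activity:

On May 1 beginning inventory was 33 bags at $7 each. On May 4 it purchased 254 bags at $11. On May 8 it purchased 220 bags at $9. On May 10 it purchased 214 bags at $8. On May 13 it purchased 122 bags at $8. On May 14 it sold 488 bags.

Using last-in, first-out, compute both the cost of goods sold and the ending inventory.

May 14, 488 sold [LIFO — newest first]: 122 @ $8 + 214 @ $8 + 152 @ $9 = $4,056
Ending inventory: 33 @ $7 + 254 @ $11 + 68 @ $9 = $3,637

COGS = $4,056; ending inventory = $3,637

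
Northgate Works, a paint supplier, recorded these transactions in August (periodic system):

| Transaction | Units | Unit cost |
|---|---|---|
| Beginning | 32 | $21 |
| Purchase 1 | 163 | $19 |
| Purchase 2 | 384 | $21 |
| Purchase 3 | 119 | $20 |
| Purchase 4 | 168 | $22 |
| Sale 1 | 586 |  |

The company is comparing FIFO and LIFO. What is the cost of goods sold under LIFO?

COGS = $12,355

FIFO COGS: 32 @ $21 + 163 @ $19 + 384 @ $21 + 7 @ $20 = $11,973
LIFO COGS: 168 @ $22 + 119 @ $20 + 299 @ $21 = $12,355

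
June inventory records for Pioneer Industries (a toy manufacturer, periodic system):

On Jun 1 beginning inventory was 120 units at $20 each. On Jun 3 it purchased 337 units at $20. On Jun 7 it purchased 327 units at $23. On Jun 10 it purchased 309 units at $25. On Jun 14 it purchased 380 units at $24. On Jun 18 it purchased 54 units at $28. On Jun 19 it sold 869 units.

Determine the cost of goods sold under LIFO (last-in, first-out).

Jun 19, 869 sold [LIFO — newest first]: 54 @ $28 + 380 @ $24 + 309 @ $25 + 126 @ $23 = $21,255
Ending inventory: 120 @ $20 + 337 @ $20 + 201 @ $23 = $13,763
Check: goods available $35,018 = COGS $21,255 + ending $13,763

COGS = $21,255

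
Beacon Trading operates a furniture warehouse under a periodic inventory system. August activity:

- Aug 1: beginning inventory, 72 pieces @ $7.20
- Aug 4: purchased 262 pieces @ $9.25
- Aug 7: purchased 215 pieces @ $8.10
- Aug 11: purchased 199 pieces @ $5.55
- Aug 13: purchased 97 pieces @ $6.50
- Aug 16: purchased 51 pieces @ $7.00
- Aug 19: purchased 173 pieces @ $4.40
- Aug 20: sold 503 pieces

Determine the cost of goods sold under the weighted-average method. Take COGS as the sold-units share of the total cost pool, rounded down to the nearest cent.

Aug 20, sell 503: 503/1069 × $7,536.55 → $3,546.19
Ending inventory (cost pool remaining) = $3,990.36

COGS = $3,546.19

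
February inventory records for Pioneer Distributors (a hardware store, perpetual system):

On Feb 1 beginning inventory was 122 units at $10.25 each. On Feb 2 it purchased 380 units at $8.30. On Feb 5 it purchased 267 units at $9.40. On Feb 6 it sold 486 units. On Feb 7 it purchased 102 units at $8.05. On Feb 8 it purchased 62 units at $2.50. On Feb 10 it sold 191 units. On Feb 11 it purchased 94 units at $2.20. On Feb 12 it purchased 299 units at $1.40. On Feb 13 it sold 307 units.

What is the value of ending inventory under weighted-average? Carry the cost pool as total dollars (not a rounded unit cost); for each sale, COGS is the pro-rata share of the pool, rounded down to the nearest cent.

Ending inventory = $1,392.09

After Feb 1: 122 on hand, pool $1,250.50 (≈ $10.2500 each)
After Feb 2: 502 on hand, pool $4,404.50 (≈ $8.7739 each)
After Feb 5: 769 on hand, pool $6,914.30 (≈ $8.9913 each)
Feb 6, sell 486: 486/769 × $6,914.30 → $4,369.76
After Feb 7: 385 on hand, pool $3,365.64 (≈ $8.7419 each)
After Feb 8: 447 on hand, pool $3,520.64 (≈ $7.8762 each)
Feb 10, sell 191: 191/447 × $3,520.64 → $1,504.34
After Feb 11: 350 on hand, pool $2,223.10 (≈ $6.3517 each)
After Feb 12: 649 on hand, pool $2,641.70 (≈ $4.0704 each)
Feb 13, sell 307: 307/649 × $2,641.70 → $1,249.61
Total COGS = $4,369.76 + $1,504.34 + $1,249.61 = $7,123.71
Ending inventory (cost pool remaining) = $1,392.09
Check: goods available $8,515.80 = COGS $7,123.71 + ending $1,392.09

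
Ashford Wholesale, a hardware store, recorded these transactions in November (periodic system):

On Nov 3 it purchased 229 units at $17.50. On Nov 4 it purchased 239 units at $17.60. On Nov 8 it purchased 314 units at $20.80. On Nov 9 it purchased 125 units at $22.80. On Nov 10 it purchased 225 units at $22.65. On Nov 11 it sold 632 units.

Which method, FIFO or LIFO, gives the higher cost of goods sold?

FIFO COGS: 229 @ $17.50 + 239 @ $17.60 + 164 @ $20.80 = $11,625.10
LIFO COGS: 225 @ $22.65 + 125 @ $22.80 + 282 @ $20.80 = $13,811.85

LIFO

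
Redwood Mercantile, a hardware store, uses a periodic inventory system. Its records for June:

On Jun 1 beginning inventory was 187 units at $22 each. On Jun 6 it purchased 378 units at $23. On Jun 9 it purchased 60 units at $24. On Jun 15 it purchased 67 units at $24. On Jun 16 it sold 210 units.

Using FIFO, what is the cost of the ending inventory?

Jun 16, 210 sold [FIFO — oldest first]: 187 @ $22 + 23 @ $23 = $4,643
Ending inventory: 355 @ $23 + 60 @ $24 + 67 @ $24 = $11,213

Ending inventory = $11,213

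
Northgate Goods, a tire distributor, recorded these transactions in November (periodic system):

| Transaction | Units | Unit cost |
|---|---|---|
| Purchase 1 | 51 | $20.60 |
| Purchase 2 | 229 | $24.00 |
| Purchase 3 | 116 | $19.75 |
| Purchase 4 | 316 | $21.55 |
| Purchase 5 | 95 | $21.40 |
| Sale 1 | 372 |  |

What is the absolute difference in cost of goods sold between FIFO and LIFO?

FIFO COGS: 51 @ $20.60 + 229 @ $24.00 + 92 @ $19.75 = $8,363.60
LIFO COGS: 95 @ $21.40 + 277 @ $21.55 = $8,002.35
Difference = |$8,363.60 − $8,002.35| = $361.25

$361.25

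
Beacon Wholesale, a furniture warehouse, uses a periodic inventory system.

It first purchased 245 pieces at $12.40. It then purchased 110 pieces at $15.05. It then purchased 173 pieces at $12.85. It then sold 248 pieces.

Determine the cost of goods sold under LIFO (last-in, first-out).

COGS = $3,351.80

Sale 1 (248) [LIFO — newest first]: 173 @ $12.85 + 75 @ $15.05 = $3,351.80
Ending inventory: 245 @ $12.40 + 35 @ $15.05 = $3,564.75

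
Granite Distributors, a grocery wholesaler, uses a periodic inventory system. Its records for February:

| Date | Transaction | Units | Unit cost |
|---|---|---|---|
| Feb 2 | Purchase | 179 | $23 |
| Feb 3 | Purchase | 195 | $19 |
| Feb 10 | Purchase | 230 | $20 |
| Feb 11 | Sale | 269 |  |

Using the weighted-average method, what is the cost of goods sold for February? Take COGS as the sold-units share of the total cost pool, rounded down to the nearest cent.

Feb 11, sell 269: 269/604 × $12,422.00 → $5,532.31
Ending inventory (cost pool remaining) = $6,889.69
Check: goods available $12,422.00 = COGS $5,532.31 + ending $6,889.69

COGS = $5,532.31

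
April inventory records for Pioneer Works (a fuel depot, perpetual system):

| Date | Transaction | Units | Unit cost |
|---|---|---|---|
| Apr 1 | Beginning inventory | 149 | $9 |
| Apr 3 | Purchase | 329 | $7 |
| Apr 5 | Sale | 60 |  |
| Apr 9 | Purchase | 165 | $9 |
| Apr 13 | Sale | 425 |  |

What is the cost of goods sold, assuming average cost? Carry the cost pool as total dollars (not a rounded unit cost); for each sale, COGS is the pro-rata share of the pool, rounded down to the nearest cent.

COGS = $3,862.94

After Apr 1: 149 on hand, pool $1,341.00 (≈ $9.0000 each)
After Apr 3: 478 on hand, pool $3,644.00 (≈ $7.6234 each)
Apr 5, sell 60: 60/478 × $3,644.00 → $457.40
After Apr 9: 583 on hand, pool $4,671.60 (≈ $8.0130 each)
Apr 13, sell 425: 425/583 × $4,671.60 → $3,405.54
Total COGS = $457.40 + $3,405.54 = $3,862.94
Ending inventory (cost pool remaining) = $1,266.06
Check: goods available $5,129.00 = COGS $3,862.94 + ending $1,266.06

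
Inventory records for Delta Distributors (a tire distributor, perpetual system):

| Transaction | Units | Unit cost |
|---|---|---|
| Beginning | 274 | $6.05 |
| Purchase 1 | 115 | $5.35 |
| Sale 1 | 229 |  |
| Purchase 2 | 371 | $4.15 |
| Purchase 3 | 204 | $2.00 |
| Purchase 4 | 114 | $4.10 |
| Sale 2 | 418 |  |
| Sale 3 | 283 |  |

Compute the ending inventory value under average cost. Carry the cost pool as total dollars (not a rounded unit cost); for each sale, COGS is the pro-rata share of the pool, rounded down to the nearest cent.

Ending inventory = $583.98

After Beginning: 274 on hand, pool $1,657.70 (≈ $6.0500 each)
After Purchase 1: 389 on hand, pool $2,272.95 (≈ $5.8431 each)
Sale 1, sell 229: 229/389 × $2,272.95 → $1,338.06
After Purchase 2: 531 on hand, pool $2,474.54 (≈ $4.6602 each)
After Purchase 3: 735 on hand, pool $2,882.54 (≈ $3.9218 each)
After Purchase 4: 849 on hand, pool $3,349.94 (≈ $3.9457 each)
Sale 2, sell 418: 418/849 × $3,349.94 → $1,649.32
Sale 3, sell 283: 283/431 × $1,700.62 → $1,116.64
Total COGS = $1,338.06 + $1,649.32 + $1,116.64 = $4,104.02
Ending inventory (cost pool remaining) = $583.98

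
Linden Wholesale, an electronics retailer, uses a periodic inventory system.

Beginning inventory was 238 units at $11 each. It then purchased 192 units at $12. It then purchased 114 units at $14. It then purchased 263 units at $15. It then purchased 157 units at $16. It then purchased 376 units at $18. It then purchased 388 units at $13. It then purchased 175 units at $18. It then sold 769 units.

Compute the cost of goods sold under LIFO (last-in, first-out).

Sale 1 (769) [LIFO — newest first]: 175 @ $18 + 388 @ $13 + 206 @ $18 = $11,902
Ending inventory: 238 @ $11 + 192 @ $12 + 114 @ $14 + 263 @ $15 + 157 @ $16 + 170 @ $18 = $16,035

COGS = $11,902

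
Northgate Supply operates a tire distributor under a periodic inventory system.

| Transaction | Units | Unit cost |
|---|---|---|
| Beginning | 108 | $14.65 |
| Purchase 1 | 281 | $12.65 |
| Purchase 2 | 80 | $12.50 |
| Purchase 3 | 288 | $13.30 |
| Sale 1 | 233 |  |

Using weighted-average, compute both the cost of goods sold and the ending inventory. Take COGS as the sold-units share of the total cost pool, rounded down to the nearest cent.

Sale 1, sell 233: 233/757 × $9,967.25 → $3,067.85
Ending inventory (cost pool remaining) = $6,899.40

COGS = $3,067.85; ending inventory = $6,899.40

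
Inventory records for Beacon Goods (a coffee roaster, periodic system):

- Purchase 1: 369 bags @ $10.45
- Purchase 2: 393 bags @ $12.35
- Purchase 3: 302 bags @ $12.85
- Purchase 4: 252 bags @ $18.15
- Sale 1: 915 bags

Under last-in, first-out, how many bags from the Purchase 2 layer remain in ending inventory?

32

Sale 1 (915) [LIFO — newest first]: 252 @ $18.15 + 302 @ $12.85 + 361 @ $12.35 = $12,912.85
Ending inventory: 369 @ $10.45 + 32 @ $12.35 = $4,251.25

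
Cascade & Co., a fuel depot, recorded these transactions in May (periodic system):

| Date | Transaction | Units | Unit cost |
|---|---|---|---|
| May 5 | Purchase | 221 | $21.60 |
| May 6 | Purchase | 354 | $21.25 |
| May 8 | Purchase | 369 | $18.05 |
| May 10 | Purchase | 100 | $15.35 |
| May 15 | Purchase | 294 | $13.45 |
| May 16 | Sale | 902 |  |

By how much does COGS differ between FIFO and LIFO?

$3,094.95

FIFO COGS: 221 @ $21.60 + 354 @ $21.25 + 327 @ $18.05 = $18,198.45
LIFO COGS: 294 @ $13.45 + 100 @ $15.35 + 369 @ $18.05 + 139 @ $21.25 = $15,103.50
Difference = |$18,198.45 − $15,103.50| = $3,094.95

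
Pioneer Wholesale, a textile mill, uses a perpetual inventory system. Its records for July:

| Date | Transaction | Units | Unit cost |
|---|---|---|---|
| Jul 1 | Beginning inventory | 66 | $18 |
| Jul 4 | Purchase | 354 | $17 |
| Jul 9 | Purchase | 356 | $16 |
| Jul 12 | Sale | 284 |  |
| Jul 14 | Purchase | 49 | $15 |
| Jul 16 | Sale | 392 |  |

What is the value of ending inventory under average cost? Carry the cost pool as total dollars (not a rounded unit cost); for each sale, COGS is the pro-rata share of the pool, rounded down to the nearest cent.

Ending inventory = $2,455.38

After Jul 1: 66 on hand, pool $1,188.00 (≈ $18.0000 each)
After Jul 4: 420 on hand, pool $7,206.00 (≈ $17.1571 each)
After Jul 9: 776 on hand, pool $12,902.00 (≈ $16.6263 each)
Jul 12, sell 284: 284/776 × $12,902.00 → $4,721.86
After Jul 14: 541 on hand, pool $8,915.14 (≈ $16.4790 each)
Jul 16, sell 392: 392/541 × $8,915.14 → $6,459.76
Total COGS = $4,721.86 + $6,459.76 = $11,181.62
Ending inventory (cost pool remaining) = $2,455.38
Check: goods available $13,637.00 = COGS $11,181.62 + ending $2,455.38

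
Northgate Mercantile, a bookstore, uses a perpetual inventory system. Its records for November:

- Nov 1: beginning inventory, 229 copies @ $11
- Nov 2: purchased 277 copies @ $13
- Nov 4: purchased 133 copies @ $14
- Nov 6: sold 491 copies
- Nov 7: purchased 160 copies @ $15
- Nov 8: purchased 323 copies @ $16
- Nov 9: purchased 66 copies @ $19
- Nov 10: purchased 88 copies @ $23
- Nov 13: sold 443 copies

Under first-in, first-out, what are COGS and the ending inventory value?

COGS = $12,542; ending inventory = $6,286

Nov 6, 491 sold [FIFO — oldest first]: 229 @ $11 + 262 @ $13 = $5,925
Nov 13, 443 sold [FIFO — oldest first]: 15 @ $13 + 133 @ $14 + 160 @ $15 + 135 @ $16 = $6,617
Total COGS = $5,925 + $6,617 = $12,542
Ending inventory: 188 @ $16 + 66 @ $19 + 88 @ $23 = $6,286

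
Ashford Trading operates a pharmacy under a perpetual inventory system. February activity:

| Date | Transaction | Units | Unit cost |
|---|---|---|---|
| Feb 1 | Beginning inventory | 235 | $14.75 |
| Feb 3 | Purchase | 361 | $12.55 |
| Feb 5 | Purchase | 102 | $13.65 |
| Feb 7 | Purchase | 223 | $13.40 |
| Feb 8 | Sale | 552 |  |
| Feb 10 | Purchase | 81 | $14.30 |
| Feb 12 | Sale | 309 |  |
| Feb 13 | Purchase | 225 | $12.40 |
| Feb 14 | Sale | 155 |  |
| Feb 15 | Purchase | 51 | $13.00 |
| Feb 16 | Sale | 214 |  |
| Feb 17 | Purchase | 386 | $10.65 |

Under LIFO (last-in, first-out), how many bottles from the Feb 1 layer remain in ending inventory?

Feb 8, 552 sold [LIFO — newest first]: 223 @ $13.40 + 102 @ $13.65 + 227 @ $12.55 = $7,229.35
Feb 12, 309 sold [LIFO — newest first]: 81 @ $14.30 + 134 @ $12.55 + 94 @ $14.75 = $4,226.50
Feb 14, 155 sold [LIFO — newest first]: 155 @ $12.40 = $1,922.00
Feb 16, 214 sold [LIFO — newest first]: 51 @ $13.00 + 70 @ $12.40 + 93 @ $14.75 = $2,902.75
Total COGS = $7,229.35 + $4,226.50 + $1,922.00 + $2,902.75 = $16,280.60
Ending inventory: 48 @ $14.75 + 386 @ $10.65 = $4,818.90

48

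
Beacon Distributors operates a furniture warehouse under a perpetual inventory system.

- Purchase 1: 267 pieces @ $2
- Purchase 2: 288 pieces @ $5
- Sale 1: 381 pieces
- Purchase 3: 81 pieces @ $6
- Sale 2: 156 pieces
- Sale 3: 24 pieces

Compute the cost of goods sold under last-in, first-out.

Sale 1 (381) [LIFO — newest first]: 288 @ $5 + 93 @ $2 = $1,626
Sale 2 (156) [LIFO — newest first]: 81 @ $6 + 75 @ $2 = $636
Sale 3 (24) [LIFO — newest first]: 24 @ $2 = $48
Total COGS = $1,626 + $636 + $48 = $2,310
Ending inventory: 75 @ $2 = $150
Check: goods available $2,460 = COGS $2,310 + ending $150

COGS = $2,310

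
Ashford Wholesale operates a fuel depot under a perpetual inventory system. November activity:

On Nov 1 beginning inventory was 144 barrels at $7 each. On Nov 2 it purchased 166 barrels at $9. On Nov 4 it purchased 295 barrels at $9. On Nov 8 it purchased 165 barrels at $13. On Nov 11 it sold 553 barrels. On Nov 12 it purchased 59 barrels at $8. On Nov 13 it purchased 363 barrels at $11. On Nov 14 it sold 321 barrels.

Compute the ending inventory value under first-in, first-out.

Nov 11, 553 sold [FIFO — oldest first]: 144 @ $7 + 166 @ $9 + 243 @ $9 = $4,689
Nov 14, 321 sold [FIFO — oldest first]: 52 @ $9 + 165 @ $13 + 59 @ $8 + 45 @ $11 = $3,580
Total COGS = $4,689 + $3,580 = $8,269
Ending inventory: 318 @ $11 = $3,498
Check: goods available $11,767 = COGS $8,269 + ending $3,498

Ending inventory = $3,498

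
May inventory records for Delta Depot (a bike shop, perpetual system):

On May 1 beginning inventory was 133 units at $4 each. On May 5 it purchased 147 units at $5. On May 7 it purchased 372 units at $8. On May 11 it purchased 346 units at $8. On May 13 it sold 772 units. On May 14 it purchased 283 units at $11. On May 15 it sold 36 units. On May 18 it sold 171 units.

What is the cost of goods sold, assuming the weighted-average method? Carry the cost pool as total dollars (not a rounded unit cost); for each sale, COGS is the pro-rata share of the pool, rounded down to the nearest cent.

COGS = $7,334.99

After May 1: 133 on hand, pool $532.00 (≈ $4.0000 each)
After May 5: 280 on hand, pool $1,267.00 (≈ $4.5250 each)
After May 7: 652 on hand, pool $4,243.00 (≈ $6.5077 each)
After May 11: 998 on hand, pool $7,011.00 (≈ $7.0251 each)
May 13, sell 772: 772/998 × $7,011.00 → $5,423.33
After May 14: 509 on hand, pool $4,700.67 (≈ $9.2351 each)
May 15, sell 36: 36/509 × $4,700.67 → $332.46
May 18, sell 171: 171/473 × $4,368.21 → $1,579.20
Total COGS = $5,423.33 + $332.46 + $1,579.20 = $7,334.99
Ending inventory (cost pool remaining) = $2,789.01
Check: goods available $10,124.00 = COGS $7,334.99 + ending $2,789.01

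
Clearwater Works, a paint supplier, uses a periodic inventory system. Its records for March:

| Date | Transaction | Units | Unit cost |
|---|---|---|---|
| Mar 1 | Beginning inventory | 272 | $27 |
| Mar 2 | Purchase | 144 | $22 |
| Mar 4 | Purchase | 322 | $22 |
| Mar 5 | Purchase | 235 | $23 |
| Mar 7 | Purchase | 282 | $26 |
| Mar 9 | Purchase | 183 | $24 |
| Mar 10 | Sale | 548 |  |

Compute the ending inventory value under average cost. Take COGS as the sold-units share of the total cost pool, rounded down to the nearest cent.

Ending inventory = $21,491.83

Mar 10, sell 548: 548/1438 × $34,725.00 → $13,233.17
Ending inventory (cost pool remaining) = $21,491.83
Check: goods available $34,725.00 = COGS $13,233.17 + ending $21,491.83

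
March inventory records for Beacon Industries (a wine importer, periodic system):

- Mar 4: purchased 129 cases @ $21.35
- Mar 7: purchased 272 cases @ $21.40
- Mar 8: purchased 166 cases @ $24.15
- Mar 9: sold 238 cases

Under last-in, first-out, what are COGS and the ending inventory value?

Mar 9, 238 sold [LIFO — newest first]: 166 @ $24.15 + 72 @ $21.40 = $5,549.70
Ending inventory: 129 @ $21.35 + 200 @ $21.40 = $7,034.15

COGS = $5,549.70; ending inventory = $7,034.15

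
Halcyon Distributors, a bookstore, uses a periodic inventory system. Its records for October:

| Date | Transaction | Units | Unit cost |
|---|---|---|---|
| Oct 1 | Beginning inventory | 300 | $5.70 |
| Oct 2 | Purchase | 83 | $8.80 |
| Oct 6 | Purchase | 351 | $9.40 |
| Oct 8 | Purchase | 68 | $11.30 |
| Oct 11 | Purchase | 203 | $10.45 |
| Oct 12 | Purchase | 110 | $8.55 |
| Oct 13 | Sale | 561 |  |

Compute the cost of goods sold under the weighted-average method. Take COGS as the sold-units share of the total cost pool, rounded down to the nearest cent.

COGS = $4,815.06

Oct 13, sell 561: 561/1115 × $9,570.05 → $4,815.06
Ending inventory (cost pool remaining) = $4,754.99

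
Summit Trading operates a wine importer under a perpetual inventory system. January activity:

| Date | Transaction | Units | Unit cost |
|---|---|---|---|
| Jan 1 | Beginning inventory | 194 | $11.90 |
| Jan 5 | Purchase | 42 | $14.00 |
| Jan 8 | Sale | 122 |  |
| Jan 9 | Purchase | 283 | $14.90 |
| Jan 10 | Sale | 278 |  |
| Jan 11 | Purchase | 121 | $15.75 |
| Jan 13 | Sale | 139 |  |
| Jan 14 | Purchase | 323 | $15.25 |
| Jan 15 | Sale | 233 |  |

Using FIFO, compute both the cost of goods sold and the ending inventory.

COGS = $11,032.05; ending inventory = $2,912.75

Jan 8, 122 sold [FIFO — oldest first]: 122 @ $11.90 = $1,451.80
Jan 10, 278 sold [FIFO — oldest first]: 72 @ $11.90 + 42 @ $14.00 + 164 @ $14.90 = $3,888.40
Jan 13, 139 sold [FIFO — oldest first]: 119 @ $14.90 + 20 @ $15.75 = $2,088.10
Jan 15, 233 sold [FIFO — oldest first]: 101 @ $15.75 + 132 @ $15.25 = $3,603.75
Total COGS = $1,451.80 + $3,888.40 + $2,088.10 + $3,603.75 = $11,032.05
Ending inventory: 191 @ $15.25 = $2,912.75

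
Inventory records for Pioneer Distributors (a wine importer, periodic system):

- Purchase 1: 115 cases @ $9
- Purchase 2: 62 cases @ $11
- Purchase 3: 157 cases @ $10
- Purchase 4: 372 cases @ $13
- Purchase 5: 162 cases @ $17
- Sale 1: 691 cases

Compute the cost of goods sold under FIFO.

Sale 1 (691) [FIFO — oldest first]: 115 @ $9 + 62 @ $11 + 157 @ $10 + 357 @ $13 = $7,928
Ending inventory: 15 @ $13 + 162 @ $17 = $2,949

COGS = $7,928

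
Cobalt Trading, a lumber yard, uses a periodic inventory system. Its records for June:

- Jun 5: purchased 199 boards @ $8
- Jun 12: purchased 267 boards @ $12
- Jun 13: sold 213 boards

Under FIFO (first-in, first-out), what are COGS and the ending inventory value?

COGS = $1,760; ending inventory = $3,036

Jun 13, 213 sold [FIFO — oldest first]: 199 @ $8 + 14 @ $12 = $1,760
Ending inventory: 253 @ $12 = $3,036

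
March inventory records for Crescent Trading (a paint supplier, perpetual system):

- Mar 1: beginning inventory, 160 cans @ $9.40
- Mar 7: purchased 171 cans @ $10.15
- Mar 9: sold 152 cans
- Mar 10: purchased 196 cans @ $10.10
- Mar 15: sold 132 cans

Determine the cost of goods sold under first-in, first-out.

COGS = $2,762.60

Mar 9, 152 sold [FIFO — oldest first]: 152 @ $9.40 = $1,428.80
Mar 15, 132 sold [FIFO — oldest first]: 8 @ $9.40 + 124 @ $10.15 = $1,333.80
Total COGS = $1,428.80 + $1,333.80 = $2,762.60
Ending inventory: 47 @ $10.15 + 196 @ $10.10 = $2,456.65
Check: goods available $5,219.25 = COGS $2,762.60 + ending $2,456.65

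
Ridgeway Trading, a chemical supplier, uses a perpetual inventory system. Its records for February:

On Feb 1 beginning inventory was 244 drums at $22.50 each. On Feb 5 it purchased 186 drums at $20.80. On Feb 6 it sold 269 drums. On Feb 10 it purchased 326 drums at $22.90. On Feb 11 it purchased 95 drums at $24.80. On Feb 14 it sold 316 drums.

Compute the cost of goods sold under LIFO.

COGS = $13,153.20

Feb 6, 269 sold [LIFO — newest first]: 186 @ $20.80 + 83 @ $22.50 = $5,736.30
Feb 14, 316 sold [LIFO — newest first]: 95 @ $24.80 + 221 @ $22.90 = $7,416.90
Total COGS = $5,736.30 + $7,416.90 = $13,153.20
Ending inventory: 161 @ $22.50 + 105 @ $22.90 = $6,027.00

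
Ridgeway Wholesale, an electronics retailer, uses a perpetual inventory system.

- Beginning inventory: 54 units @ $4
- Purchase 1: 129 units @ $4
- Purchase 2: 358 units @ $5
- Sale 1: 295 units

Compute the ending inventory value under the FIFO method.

Ending inventory = $1,230

Sale 1 (295) [FIFO — oldest first]: 54 @ $4 + 129 @ $4 + 112 @ $5 = $1,292
Ending inventory: 246 @ $5 = $1,230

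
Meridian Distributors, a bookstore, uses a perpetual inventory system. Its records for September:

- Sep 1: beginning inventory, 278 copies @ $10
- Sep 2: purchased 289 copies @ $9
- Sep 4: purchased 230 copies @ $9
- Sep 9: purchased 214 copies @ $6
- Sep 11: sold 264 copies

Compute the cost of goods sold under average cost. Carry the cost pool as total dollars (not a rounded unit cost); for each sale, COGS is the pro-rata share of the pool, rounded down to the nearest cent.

COGS = $2,280.94

After Sep 1: 278 on hand, pool $2,780.00 (≈ $10.0000 each)
After Sep 2: 567 on hand, pool $5,381.00 (≈ $9.4903 each)
After Sep 4: 797 on hand, pool $7,451.00 (≈ $9.3488 each)
After Sep 9: 1011 on hand, pool $8,735.00 (≈ $8.6400 each)
Sep 11, sell 264: 264/1011 × $8,735.00 → $2,280.94
Ending inventory (cost pool remaining) = $6,454.06
Check: goods available $8,735.00 = COGS $2,280.94 + ending $6,454.06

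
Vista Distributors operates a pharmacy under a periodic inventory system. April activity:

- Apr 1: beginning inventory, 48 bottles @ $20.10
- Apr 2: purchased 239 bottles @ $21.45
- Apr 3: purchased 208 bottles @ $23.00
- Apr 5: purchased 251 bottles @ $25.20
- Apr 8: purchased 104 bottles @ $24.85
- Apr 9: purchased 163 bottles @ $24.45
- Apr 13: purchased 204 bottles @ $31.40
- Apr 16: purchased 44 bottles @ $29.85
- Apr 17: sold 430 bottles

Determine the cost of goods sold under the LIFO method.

COGS = $12,176.50

Apr 17, 430 sold [LIFO — newest first]: 44 @ $29.85 + 204 @ $31.40 + 163 @ $24.45 + 19 @ $24.85 = $12,176.50
Ending inventory: 48 @ $20.10 + 239 @ $21.45 + 208 @ $23.00 + 251 @ $25.20 + 85 @ $24.85 = $19,312.80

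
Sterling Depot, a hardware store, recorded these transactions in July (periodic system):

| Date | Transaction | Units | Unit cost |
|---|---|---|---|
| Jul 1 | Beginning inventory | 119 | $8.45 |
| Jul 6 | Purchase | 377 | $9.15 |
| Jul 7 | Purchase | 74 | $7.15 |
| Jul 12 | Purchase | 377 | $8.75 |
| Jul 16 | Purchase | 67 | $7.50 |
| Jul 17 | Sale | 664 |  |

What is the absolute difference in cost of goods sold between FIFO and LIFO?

FIFO COGS: 119 @ $8.45 + 377 @ $9.15 + 74 @ $7.15 + 94 @ $8.75 = $5,806.70
LIFO COGS: 67 @ $7.50 + 377 @ $8.75 + 74 @ $7.15 + 146 @ $9.15 = $5,666.25
Difference = |$5,806.70 − $5,666.25| = $140.45

$140.45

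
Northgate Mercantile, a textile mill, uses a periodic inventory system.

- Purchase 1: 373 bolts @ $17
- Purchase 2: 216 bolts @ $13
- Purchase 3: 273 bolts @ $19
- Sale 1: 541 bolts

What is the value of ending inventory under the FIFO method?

Sale 1 (541) [FIFO — oldest first]: 373 @ $17 + 168 @ $13 = $8,525
Ending inventory: 48 @ $13 + 273 @ $19 = $5,811
Check: goods available $14,336 = COGS $8,525 + ending $5,811

Ending inventory = $5,811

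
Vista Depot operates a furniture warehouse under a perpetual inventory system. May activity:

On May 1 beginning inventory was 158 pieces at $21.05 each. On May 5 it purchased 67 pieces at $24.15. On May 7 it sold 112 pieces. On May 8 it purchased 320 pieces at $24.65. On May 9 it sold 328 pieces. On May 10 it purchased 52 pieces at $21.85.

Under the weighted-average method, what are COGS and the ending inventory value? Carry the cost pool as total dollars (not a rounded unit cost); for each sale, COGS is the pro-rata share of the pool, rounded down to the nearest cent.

COGS = $10,317.04; ending inventory = $3,651.11

After May 1: 158 on hand, pool $3,325.90 (≈ $21.0500 each)
After May 5: 225 on hand, pool $4,943.95 (≈ $21.9731 each)
May 7, sell 112: 112/225 × $4,943.95 → $2,460.98
After May 8: 433 on hand, pool $10,370.97 (≈ $23.9514 each)
May 9, sell 328: 328/433 × $10,370.97 → $7,856.06
After May 10: 157 on hand, pool $3,651.11 (≈ $23.2555 each)
Total COGS = $2,460.98 + $7,856.06 = $10,317.04
Ending inventory (cost pool remaining) = $3,651.11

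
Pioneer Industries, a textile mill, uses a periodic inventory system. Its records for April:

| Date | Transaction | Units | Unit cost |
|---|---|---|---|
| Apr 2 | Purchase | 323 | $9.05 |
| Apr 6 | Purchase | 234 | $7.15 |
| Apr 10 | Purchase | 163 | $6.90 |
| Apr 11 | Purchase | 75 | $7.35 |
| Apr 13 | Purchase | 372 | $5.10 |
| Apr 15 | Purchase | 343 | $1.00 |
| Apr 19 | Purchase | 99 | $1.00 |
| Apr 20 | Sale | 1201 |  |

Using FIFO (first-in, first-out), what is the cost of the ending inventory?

Ending inventory = $408.00

Apr 20, 1201 sold [FIFO — oldest first]: 323 @ $9.05 + 234 @ $7.15 + 163 @ $6.90 + 75 @ $7.35 + 372 @ $5.10 + 34 @ $1.00 = $8,203.40
Ending inventory: 309 @ $1.00 + 99 @ $1.00 = $408.00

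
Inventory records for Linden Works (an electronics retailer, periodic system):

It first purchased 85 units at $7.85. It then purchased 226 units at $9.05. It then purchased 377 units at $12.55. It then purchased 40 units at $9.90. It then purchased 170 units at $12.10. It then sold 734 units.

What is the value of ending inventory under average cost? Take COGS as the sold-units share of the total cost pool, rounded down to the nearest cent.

Ending inventory = $1,807.46

Sale 1, sell 734: 734/898 × $9,896.90 → $8,089.44
Ending inventory (cost pool remaining) = $1,807.46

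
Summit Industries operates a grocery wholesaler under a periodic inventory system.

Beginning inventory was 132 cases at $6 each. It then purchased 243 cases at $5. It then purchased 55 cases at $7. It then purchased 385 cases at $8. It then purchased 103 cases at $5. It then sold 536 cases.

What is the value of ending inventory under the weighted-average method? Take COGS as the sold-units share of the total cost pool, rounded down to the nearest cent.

Ending inventory = $2,491.33

Sale 1, sell 536: 536/918 × $5,987.00 → $3,495.67
Ending inventory (cost pool remaining) = $2,491.33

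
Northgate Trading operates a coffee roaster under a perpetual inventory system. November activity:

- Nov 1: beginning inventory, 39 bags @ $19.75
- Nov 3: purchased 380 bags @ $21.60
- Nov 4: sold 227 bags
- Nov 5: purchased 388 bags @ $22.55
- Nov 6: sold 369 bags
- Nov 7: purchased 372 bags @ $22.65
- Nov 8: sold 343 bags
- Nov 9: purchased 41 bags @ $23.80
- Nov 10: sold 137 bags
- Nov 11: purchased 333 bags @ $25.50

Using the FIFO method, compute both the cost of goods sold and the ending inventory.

Nov 4, 227 sold [FIFO — oldest first]: 39 @ $19.75 + 188 @ $21.60 = $4,831.05
Nov 6, 369 sold [FIFO — oldest first]: 192 @ $21.60 + 177 @ $22.55 = $8,138.55
Nov 8, 343 sold [FIFO — oldest first]: 211 @ $22.55 + 132 @ $22.65 = $7,747.85
Nov 10, 137 sold [FIFO — oldest first]: 137 @ $22.65 = $3,103.05
Total COGS = $4,831.05 + $8,138.55 + $7,747.85 + $3,103.05 = $23,820.50
Ending inventory: 103 @ $22.65 + 41 @ $23.80 + 333 @ $25.50 = $11,800.25

COGS = $23,820.50; ending inventory = $11,800.25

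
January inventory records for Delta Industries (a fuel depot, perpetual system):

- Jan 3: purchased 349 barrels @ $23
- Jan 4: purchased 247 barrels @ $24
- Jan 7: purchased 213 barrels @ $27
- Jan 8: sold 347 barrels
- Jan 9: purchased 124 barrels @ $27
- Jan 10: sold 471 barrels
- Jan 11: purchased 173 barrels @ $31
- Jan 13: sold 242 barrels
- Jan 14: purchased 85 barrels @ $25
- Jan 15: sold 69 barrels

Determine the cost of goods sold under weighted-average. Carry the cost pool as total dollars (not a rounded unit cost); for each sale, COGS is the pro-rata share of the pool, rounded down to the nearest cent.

COGS = $28,914.24

After Jan 3: 349 on hand, pool $8,027.00 (≈ $23.0000 each)
After Jan 4: 596 on hand, pool $13,955.00 (≈ $23.4144 each)
After Jan 7: 809 on hand, pool $19,706.00 (≈ $24.3585 each)
Jan 8, sell 347: 347/809 × $19,706.00 → $8,452.38
After Jan 9: 586 on hand, pool $14,601.62 (≈ $24.9174 each)
Jan 10, sell 471: 471/586 × $14,601.62 → $11,736.11
After Jan 11: 288 on hand, pool $8,228.51 (≈ $28.5712 each)
Jan 13, sell 242: 242/288 × $8,228.51 → $6,914.23
After Jan 14: 131 on hand, pool $3,439.28 (≈ $26.2540 each)
Jan 15, sell 69: 69/131 × $3,439.28 → $1,811.52
Total COGS = $8,452.38 + $11,736.11 + $6,914.23 + $1,811.52 = $28,914.24
Ending inventory (cost pool remaining) = $1,627.76
Check: goods available $30,542.00 = COGS $28,914.24 + ending $1,627.76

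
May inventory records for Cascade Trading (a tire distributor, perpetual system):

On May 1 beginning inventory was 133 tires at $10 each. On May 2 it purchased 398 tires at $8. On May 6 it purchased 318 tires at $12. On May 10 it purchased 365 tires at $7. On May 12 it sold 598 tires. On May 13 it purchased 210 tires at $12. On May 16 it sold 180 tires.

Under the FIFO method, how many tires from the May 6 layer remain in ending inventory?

71

May 12, 598 sold [FIFO — oldest first]: 133 @ $10 + 398 @ $8 + 67 @ $12 = $5,318
May 16, 180 sold [FIFO — oldest first]: 180 @ $12 = $2,160
Total COGS = $5,318 + $2,160 = $7,478
Ending inventory: 71 @ $12 + 365 @ $7 + 210 @ $12 = $5,927
Check: goods available $13,405 = COGS $7,478 + ending $5,927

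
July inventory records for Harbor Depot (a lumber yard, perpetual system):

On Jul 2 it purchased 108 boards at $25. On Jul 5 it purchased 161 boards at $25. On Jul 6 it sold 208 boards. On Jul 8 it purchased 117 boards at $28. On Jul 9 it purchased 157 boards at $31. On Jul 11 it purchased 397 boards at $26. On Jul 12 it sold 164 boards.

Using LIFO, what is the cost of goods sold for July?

COGS = $9,464

Jul 6, 208 sold [LIFO — newest first]: 161 @ $25 + 47 @ $25 = $5,200
Jul 12, 164 sold [LIFO — newest first]: 164 @ $26 = $4,264
Total COGS = $5,200 + $4,264 = $9,464
Ending inventory: 61 @ $25 + 117 @ $28 + 157 @ $31 + 233 @ $26 = $15,726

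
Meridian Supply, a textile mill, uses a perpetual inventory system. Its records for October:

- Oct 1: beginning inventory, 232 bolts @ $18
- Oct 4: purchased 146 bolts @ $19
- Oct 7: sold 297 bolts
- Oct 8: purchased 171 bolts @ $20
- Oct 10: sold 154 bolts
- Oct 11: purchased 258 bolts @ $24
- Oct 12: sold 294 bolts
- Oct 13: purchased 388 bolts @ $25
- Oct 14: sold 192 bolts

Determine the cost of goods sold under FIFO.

Oct 7, 297 sold [FIFO — oldest first]: 232 @ $18 + 65 @ $19 = $5,411
Oct 10, 154 sold [FIFO — oldest first]: 81 @ $19 + 73 @ $20 = $2,999
Oct 12, 294 sold [FIFO — oldest first]: 98 @ $20 + 196 @ $24 = $6,664
Oct 14, 192 sold [FIFO — oldest first]: 62 @ $24 + 130 @ $25 = $4,738
Total COGS = $5,411 + $2,999 + $6,664 + $4,738 = $19,812
Ending inventory: 258 @ $25 = $6,450
Check: goods available $26,262 = COGS $19,812 + ending $6,450

COGS = $19,812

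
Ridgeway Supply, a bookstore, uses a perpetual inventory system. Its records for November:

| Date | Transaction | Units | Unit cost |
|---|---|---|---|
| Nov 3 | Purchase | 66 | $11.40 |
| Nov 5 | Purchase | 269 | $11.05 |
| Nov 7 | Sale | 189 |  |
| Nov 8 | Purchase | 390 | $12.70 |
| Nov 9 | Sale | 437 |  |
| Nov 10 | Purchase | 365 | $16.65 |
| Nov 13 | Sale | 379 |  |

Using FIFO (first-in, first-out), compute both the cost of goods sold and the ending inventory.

COGS = $13,339.85; ending inventory = $1,415.25

Nov 7, 189 sold [FIFO — oldest first]: 66 @ $11.40 + 123 @ $11.05 = $2,111.55
Nov 9, 437 sold [FIFO — oldest first]: 146 @ $11.05 + 291 @ $12.70 = $5,309.00
Nov 13, 379 sold [FIFO — oldest first]: 99 @ $12.70 + 280 @ $16.65 = $5,919.30
Total COGS = $2,111.55 + $5,309.00 + $5,919.30 = $13,339.85
Ending inventory: 85 @ $16.65 = $1,415.25
Check: goods available $14,755.10 = COGS $13,339.85 + ending $1,415.25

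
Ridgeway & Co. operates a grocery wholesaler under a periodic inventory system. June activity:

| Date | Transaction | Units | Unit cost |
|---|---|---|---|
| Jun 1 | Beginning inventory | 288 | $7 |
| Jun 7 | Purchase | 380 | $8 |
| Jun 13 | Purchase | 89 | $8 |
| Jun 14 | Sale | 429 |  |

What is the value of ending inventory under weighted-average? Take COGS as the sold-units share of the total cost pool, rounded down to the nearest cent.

Jun 14, sell 429: 429/757 × $5,768.00 → $3,268.78
Ending inventory (cost pool remaining) = $2,499.22

Ending inventory = $2,499.22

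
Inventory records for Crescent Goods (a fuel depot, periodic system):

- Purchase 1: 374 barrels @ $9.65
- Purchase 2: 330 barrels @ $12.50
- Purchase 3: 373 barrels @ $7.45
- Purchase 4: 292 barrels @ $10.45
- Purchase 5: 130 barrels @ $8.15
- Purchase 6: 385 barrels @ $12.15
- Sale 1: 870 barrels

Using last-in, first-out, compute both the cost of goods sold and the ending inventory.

COGS = $9,258.00; ending inventory = $10,043.60

Sale 1 (870) [LIFO — newest first]: 385 @ $12.15 + 130 @ $8.15 + 292 @ $10.45 + 63 @ $7.45 = $9,258.00
Ending inventory: 374 @ $9.65 + 330 @ $12.50 + 310 @ $7.45 = $10,043.60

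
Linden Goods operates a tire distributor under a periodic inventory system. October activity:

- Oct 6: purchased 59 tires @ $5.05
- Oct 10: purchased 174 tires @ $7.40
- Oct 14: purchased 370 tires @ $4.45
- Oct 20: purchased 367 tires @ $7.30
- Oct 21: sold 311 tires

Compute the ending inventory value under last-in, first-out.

Ending inventory = $3,640.85

Oct 21, 311 sold [LIFO — newest first]: 311 @ $7.30 = $2,270.30
Ending inventory: 59 @ $5.05 + 174 @ $7.40 + 370 @ $4.45 + 56 @ $7.30 = $3,640.85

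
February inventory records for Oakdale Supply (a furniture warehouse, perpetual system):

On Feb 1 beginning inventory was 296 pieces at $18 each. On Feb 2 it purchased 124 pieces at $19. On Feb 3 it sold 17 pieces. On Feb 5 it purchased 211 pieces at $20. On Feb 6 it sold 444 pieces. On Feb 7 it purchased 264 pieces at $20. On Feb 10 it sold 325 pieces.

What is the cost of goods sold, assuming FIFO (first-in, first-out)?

COGS = $15,004

Feb 3, 17 sold [FIFO — oldest first]: 17 @ $18 = $306
Feb 6, 444 sold [FIFO — oldest first]: 279 @ $18 + 124 @ $19 + 41 @ $20 = $8,198
Feb 10, 325 sold [FIFO — oldest first]: 170 @ $20 + 155 @ $20 = $6,500
Total COGS = $306 + $8,198 + $6,500 = $15,004
Ending inventory: 109 @ $20 = $2,180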